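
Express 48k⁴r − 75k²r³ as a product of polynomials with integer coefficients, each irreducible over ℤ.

3k²r(4k + 5r)(4k − 5r)

Pull out the common factor 3k²r; 16k² − 25r² is a difference of squares.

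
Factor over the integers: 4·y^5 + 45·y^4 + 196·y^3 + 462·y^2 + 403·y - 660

(4·y - 3)·(y + 4)·(y + 5)·(y^2 + 3·y + 11)

Trying the rational-root candidates, y = 3/4 is a root, so (4·y - 3) is a factor; dividing leaves y^4 + 12·y^3 + 58·y^2 + 159·y + 220.
Then y = -4 is a root, so (y + 4) is a factor; dividing leaves y^3 + 8·y^2 + 26·y + 55.
Continuing, y = -5 is a root, so (y + 5) divides it; the quotient is y^2 + 3·y + 11.
The quadratic y^2 + 3·y + 11 has discriminant -35 < 0 and is irreducible over ℤ.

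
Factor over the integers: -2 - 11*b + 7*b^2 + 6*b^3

By the rational root theorem, b = -2 is a root, giving the factor (b + 2) and quotient 6*b^2 - 5*b - 1.
The remaining quadratic factors as (b - 1)(6*b + 1).

(6*b + 1)*(b + 2)*(b - 1)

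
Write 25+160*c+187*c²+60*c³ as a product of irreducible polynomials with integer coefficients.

Testing divisors of the constant over divisors of the leading coefficient, c = −5/3 is a root, giving the factor (3*c+5) and quotient 20*c²+29*c+5.
The remaining quadratic factors as (4*c+5)(5*c+1).

(3*c+5)*(4*c+5)*(5*c+1)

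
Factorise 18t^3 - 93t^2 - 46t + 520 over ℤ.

By the rational root theorem, t = -13/6 is a root, so (6t + 13) divides it; the quotient is 3t^2 - 22t + 40.
The remaining quadratic factors as (t - 4)(3t - 10).

(3t - 10)(6t + 13)(t - 4)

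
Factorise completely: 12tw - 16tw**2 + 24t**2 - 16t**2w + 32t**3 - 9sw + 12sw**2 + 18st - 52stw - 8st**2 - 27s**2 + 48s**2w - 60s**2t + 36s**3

Group: 3s(12s**2 - 4st + 16sw - 9s - 8t**2 + 4tw - 6t + 4w**2 - 3w) - 4t(12s**2 - 4st + 16sw - 9s - 8t**2 + 4tw - 6t + 4w**2 - 3w); both groups contain (12s**2 - 4st + 16sw - 9s - 8t**2 + 4tw - 6t + 4w**2 - 3w), so (3s - 4t) is a factor with cofactor 12s**2 - 4st + 16sw - 9s - 8t**2 + 4tw - 6t + 4w**2 - 3w.
The cofactor groups again: 12s**2 - 4st + 16sw - 9s - 8t**2 + 4tw - 6t + 4w**2 - 3w = 3s(4s - 4t + 4w - 3) + (2t + w)(4s - 4t + 4w - 3); both groups contain (4s - 4t + 4w - 3), giving (3s + 2t + w)(4s - 4t + 4w - 3).

(3s + 2t + w)(3s - 4t)(4s - 4t + 4w - 3)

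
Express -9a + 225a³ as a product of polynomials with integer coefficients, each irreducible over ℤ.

9a(5a + 1)(5a - 1)

Every term has a factor of 9a. Then 25a² - 1 = (5a)² − (1)².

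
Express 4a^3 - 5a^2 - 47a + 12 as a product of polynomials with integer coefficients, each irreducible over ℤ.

(4a - 1)(a + 3)(a - 4)

Among the possible rational roots, a = 4 is a root, so (a - 4) is a factor; dividing leaves 4a^2 + 11a - 3.
The remaining quadratic factors as (4a - 1)(a + 3).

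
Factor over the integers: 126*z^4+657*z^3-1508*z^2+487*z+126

(3*z-2)*(6*z+1)*(7*z-9)*(z+7)

Testing divisors of the constant over divisors of the leading coefficient, z = 9/7 is a root, so (7*z-9) divides it; the quotient is 18*z^3+117*z^2-65*z-14.
Next, z = -7 is a root, giving the factor (z+7) and quotient 18*z^2-9*z-2.
The remaining quadratic factors as (3*z-2)(6*z+1).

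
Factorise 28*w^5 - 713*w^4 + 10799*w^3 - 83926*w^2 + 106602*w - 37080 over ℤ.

(4*w - 3)*(7*w - 5)*(w - 12)*(w^2 - 12*w + 206)

Among the possible rational roots, w = 12 is a root, so (w - 12) is a factor; dividing leaves 28*w^4 - 377*w^3 + 6275*w^2 - 8626*w + 3090.
Then w = 3/4 is a root, so (4*w - 3) is a factor; dividing leaves 7*w^3 - 89*w^2 + 1502*w - 1030.
Then w = 5/7 is a root, so (7*w - 5) is a factor; dividing leaves w^2 - 12*w + 206.
The quadratic w^2 - 12*w + 206 has discriminant -680 < 0 and is irreducible over ℤ.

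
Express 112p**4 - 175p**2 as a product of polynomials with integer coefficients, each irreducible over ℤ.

7p**2(4p + 5)(4p - 5)

Pull out the common factor 7p**2; 16p**2 - 25 is a difference of squares.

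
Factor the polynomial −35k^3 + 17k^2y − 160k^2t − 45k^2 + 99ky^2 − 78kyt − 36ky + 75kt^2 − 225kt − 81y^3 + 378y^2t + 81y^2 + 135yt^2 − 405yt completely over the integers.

Group: 7k(−5k^2 − 4ky − 25kt + 9y^2 − 45yt) + (−9y − 3t + 9)(−5k^2 − 4ky − 25kt + 9y^2 − 45yt); both groups contain (−5k^2 − 4ky − 25kt + 9y^2 − 45yt), so (7k − 9y − 3t + 9) is a factor with cofactor −5k^2 − 4ky − 25kt + 9y^2 − 45yt.
The cofactor groups again: −5k^2 − 4ky − 25kt + 9y^2 − 45yt = −k(5k + 9y) + (y − 5t)(5k + 9y); both groups contain (5k + 9y), giving −(k − y + 5t)(5k + 9y).

−(5k + 9y)(7k − 9y − 3t + 9)(k − y + 5t)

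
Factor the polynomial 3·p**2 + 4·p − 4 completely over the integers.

(3·p − 2)·(p + 2)

Need a pair with product 3·(−4) = −12 and sum 4: that's −2 and 6.
Split the middle term: 3·p**2 − 2·p + 6·p − 4 = p·(3·p − 2) + 2·(3·p − 2).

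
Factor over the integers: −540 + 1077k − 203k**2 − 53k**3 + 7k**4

(7k − 4)(k + 5)(k − 3)(k − 9)

Among the possible rational roots, k = −5 is a root, so (k + 5) divides it; the quotient is 7k**3 − 88k**2 + 237k − 108.
Next, k = 3 is a root, giving the factor (k − 3) and quotient 7k**2 − 67k + 36.
The remaining quadratic factors as (7k − 4)(k − 9).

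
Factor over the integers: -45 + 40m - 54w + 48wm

Group as (48wm - 54w) + (40m - 45) = 6w(8m - 9) + 5(8m - 9).
Both groups share the factor (8m - 9).

(6w + 5)(8m - 9)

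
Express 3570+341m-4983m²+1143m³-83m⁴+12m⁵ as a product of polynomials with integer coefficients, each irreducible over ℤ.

(3m-14)(4m+3)(m-1)(m²-2m+85)

Among the possible rational roots, m = 14/3 is a root, so (3m-14) is a factor; dividing leaves 4m⁴-9m³+339m²-79m-255.
Then m = -3/4 is a root, so (4m+3) divides it; the quotient is m³-3m²+87m-85.
Next, m = 1 is a root, so (m-1) is a factor; dividing leaves m²-2m+85.
The quadratic m²-2m+85 has discriminant -336 < 0 and is irreducible over ℤ.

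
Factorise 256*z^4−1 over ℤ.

Write as (16*z^2)² − (1)², then factor 16*z^2−1 once more.

(4*z+1)*(4*z−1)*(16*z^2+1)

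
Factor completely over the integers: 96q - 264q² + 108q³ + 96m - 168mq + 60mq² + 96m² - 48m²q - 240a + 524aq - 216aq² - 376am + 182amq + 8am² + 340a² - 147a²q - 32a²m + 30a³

(5a - 2m - 2q)(6a - 4m + 9q - 4)(a - 6q + 12)

Group: a(30a² - 32am + 33aq - 20a + 8m² - 10mq + 8m - 18q² + 8q) + (-6q + 12)(30a² - 32am + 33aq - 20a + 8m² - 10mq + 8m - 18q² + 8q); both groups contain (30a² - 32am + 33aq - 20a + 8m² - 10mq + 8m - 18q² + 8q), so (a - 6q + 12) is a factor with cofactor 30a² - 32am + 33aq - 20a + 8m² - 10mq + 8m - 18q² + 8q.
The cofactor groups again: 30a² - 32am + 33aq - 20a + 8m² - 10mq + 8m - 18q² + 8q = 6a(5a - 2m - 2q) + (-4m + 9q - 4)(5a - 2m - 2q); both groups contain (5a - 2m - 2q), giving (6a - 4m + 9q - 4)(5a - 2m - 2q).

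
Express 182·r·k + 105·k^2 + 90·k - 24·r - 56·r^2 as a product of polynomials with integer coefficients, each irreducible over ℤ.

-(4·r - 15·k)·(14·r + 7·k + 6)

Group: -4·r·(14·r + 7·k + 6) + 15·k·(14·r + 7·k + 6); both groups contain (14·r + 7·k + 6).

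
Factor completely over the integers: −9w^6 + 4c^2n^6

−(3w^3 − 2cn^3)(3w^3 + 2cn^3)

Recognize a difference of squares with the parts 2cn^3 and 3w^3.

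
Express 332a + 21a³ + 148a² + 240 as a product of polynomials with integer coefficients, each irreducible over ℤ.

By the rational root theorem, a = -12/7 is a root, so (7a + 12) is a factor; dividing leaves 3a² + 16a + 20.
The remaining quadratic factors as (a + 2)(3a + 10).

(3a + 10)(7a + 12)(a + 2)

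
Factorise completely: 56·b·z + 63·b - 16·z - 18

Group as (56·b·z + 63·b) + (-16·z - 18) = 7·b·(8·z + 9) - 2·(8·z + 9).
Both groups share the factor (8·z + 9).

(7·b - 2)·(8·z + 9)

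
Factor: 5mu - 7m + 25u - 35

Group as (5mu - 7m) + (25u - 35) = m(5u - 7) + 5(5u - 7).
Both groups share the factor (5u - 7).

(5u - 7)(m + 5)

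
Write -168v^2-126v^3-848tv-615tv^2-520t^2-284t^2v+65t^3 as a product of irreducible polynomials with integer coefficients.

Group: t(65t^2+106tv+21v^2) + (-6v-8)(65t^2+106tv+21v^2); both groups contain (65t^2+106tv+21v^2), so (t-6v-8) is a factor with cofactor 65t^2+106tv+21v^2.
The cofactor groups again: 65t^2+106tv+21v^2 = 5t(13t+3v) + 7v(13t+3v); both groups contain (13t+3v), giving (5t+7v)(13t+3v).

(13t+3v)(5t+7v)(t-6v-8)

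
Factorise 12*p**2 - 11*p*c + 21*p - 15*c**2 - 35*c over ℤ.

(3*p - 5*c)*(4*p + 3*c + 7)

Group: 3*p*(4*p + 3*c + 7) - 5*c*(4*p + 3*c + 7); both groups contain (4*p + 3*c + 7).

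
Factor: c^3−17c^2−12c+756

Among the possible rational roots, c = −6 is a root, so (c+6) is a factor; dividing leaves c^2−23c+126.
The remaining quadratic factors as (c−14)(c−9).

(c+6)(c−14)(c−9)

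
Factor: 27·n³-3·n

Factor out 3·n, leaving 9·n²-1, which is a difference of two squares.

3·n·(3·n+1)·(3·n-1)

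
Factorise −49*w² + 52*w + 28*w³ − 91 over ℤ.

(4*w − 7)*(7*w² + 13)

Group as (28*w³ + 52*w) + (−49*w² − 91) = 4*w*(7*w² + 13) − 7*(7*w² + 13).
Both groups share the factor (7*w² + 13).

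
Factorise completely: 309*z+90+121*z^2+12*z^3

(3*z+1)*(4*z+15)*(z+6)

By the rational root theorem, z = −6 is a root, so (z+6) divides it; the quotient is 12*z^2+49*z+15.
The remaining quadratic factors as (3*z+1)(4*z+15).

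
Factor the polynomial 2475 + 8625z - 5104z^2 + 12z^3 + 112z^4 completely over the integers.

(2z + 15)(2z - 11)(4z + 1)(7z - 15)

By the rational root theorem, z = -15/2 is a root, so (2z + 15) is a factor; dividing leaves 56z^3 - 414z^2 + 553z + 165.
Then z = 15/7 is a root, giving the factor (7z - 15) and quotient 8z^2 - 42z - 11.
The remaining quadratic factors as (4z + 1)(2z - 11).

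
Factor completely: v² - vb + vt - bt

(v - b)(v + t)

Group: v(v + t) - b(v + t); both groups contain (v + t).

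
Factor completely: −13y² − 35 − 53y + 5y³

Trying the rational-root candidates, y = −1 is a root, so (y + 1) is a factor; dividing leaves 5y² − 18y − 35.
The remaining quadratic factors as (5y + 7)(y − 5).

(5y + 7)(y + 1)(y − 5)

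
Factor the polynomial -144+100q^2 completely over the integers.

4(5q+6)(5q-6)

Every term has a factor of 4. Then 25q^2-36 = (5q)² − (6)².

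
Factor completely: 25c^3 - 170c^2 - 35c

5c(5c + 1)(c - 7)

Pull out the common factor 5c, then factor the remaining trinomial.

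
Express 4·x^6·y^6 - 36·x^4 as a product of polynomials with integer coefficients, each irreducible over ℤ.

4·x^4·(x·y^3 + 3)·(x·y^3 - 3)

Every term has a factor of 4·x^4; factoring it out leaves x^2·y^6 - 9.
Recognize a difference of squares with the parts x·y^3 and 3.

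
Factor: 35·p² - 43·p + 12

(5·p - 4)·(7·p - 3)

Need a pair with product 35·12 = 420 and sum -43: that's -28 and -15.
Split the middle term: 35·p² - 28·p - 15·p + 12 = 7·p·(5·p - 4) - 3·(5·p - 4).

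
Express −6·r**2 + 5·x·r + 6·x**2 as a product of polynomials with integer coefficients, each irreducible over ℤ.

(3·x − 2·r)·(2·x + 3·r)

Group: 2·x·(3·x − 2·r) + 3·r·(3·x − 2·r); both groups contain (3·x − 2·r).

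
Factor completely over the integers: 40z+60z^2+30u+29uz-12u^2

-(3u+4z)(4u-15z-10)

Group: -3u(4u-15z-10) - 4z(4u-15z-10); both groups contain (4u-15z-10).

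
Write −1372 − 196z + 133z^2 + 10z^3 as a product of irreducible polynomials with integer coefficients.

Among the possible rational roots, z = −14/5 is a root, so (5z + 14) is a factor; dividing leaves 2z^2 + 21z − 98.
The remaining quadratic factors as (2z − 7)(z + 14).

(2z − 7)(5z + 14)(z + 14)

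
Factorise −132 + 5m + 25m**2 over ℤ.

(5m + 12)(5m − 11)

Need a pair with product 25·(−132) = −3300 and sum 5: that's −55 and 60.
Split the middle term: 25m**2 − 55m + 60m − 132 = 5m(5m − 11) + 12(5m − 11).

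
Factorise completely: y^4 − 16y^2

y^2(y + 4)(y − 4)

Every term has a factor of y^2; factoring it out leaves y^2 − 16.
Recognize a difference of squares with the parts y and 4.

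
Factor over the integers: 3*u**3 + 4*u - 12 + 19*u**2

(3*u - 2)*(u + 1)*(u + 6)

By the rational root theorem, u = 2/3 is a root, so (3*u - 2) divides it; the quotient is u**2 + 7*u + 6.
The remaining quadratic factors as (u + 1)(u + 6).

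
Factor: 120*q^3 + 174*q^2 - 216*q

Pull out the common factor 6*q, then factor the remaining trinomial.

6*q*(4*q + 9)*(5*q - 4)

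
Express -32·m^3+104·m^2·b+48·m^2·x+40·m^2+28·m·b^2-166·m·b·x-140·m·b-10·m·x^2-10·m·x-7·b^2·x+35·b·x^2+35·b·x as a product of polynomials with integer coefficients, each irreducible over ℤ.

Group: 4·m·(-8·m^2+26·m·b+10·m·x+10·m+7·b^2-35·b·x-35·b) - x·(-8·m^2+26·m·b+10·m·x+10·m+7·b^2-35·b·x-35·b); both groups contain (-8·m^2+26·m·b+10·m·x+10·m+7·b^2-35·b·x-35·b), so (4·m-x) is a factor with cofactor -8·m^2+26·m·b+10·m·x+10·m+7·b^2-35·b·x-35·b.
The cofactor groups again: -8·m^2+26·m·b+10·m·x+10·m+7·b^2-35·b·x-35·b = -4·m·(2·m-7·b) + (-b+5·x+5)·(2·m-7·b); both groups contain (2·m-7·b), giving -(4·m+b-5·x-5)·(2·m-7·b).

-(2·m-7·b)·(4·m-x)·(4·m+b-5·x-5)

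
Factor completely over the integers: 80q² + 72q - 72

Pull out the common factor 8, then factor the remaining trinomial.

8(2q + 3)(5q - 3)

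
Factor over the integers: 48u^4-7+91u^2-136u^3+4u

Among the possible rational roots, u = -1/4 is a root, giving the factor (4u+1) and quotient 12u^3-37u^2+32u-7.
Continuing, u = 1/3 is a root, so (3u-1) is a factor; dividing leaves 4u^2-11u+7.
The remaining quadratic factors as (u-1)(4u-7).

(3u-1)(4u+1)(4u-7)(u-1)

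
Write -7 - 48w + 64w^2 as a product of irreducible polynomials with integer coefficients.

Need a pair with product 64·(-7) = -448 and sum -48: that's -56 and 8.
Split the middle term: 64w^2 - 56w + 8w - 7 = 8w(8w - 7) + (8w - 7).

(8w + 1)(8w - 7)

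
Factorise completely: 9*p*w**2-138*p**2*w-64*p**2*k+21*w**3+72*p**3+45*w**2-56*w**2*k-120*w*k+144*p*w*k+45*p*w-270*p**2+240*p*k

(9*p+3*w-8*k)*(2*p-w)*(4*p-7*w-15)

Group: 4*p*(18*p**2-3*p*w-16*p*k-3*w**2+8*w*k) + (-7*w-15)*(18*p**2-3*p*w-16*p*k-3*w**2+8*w*k); both groups contain (18*p**2-3*p*w-16*p*k-3*w**2+8*w*k), so (4*p-7*w-15) is a factor with cofactor 18*p**2-3*p*w-16*p*k-3*w**2+8*w*k.
The cofactor groups again: 18*p**2-3*p*w-16*p*k-3*w**2+8*w*k = 2*p*(9*p+3*w-8*k) - w*(9*p+3*w-8*k); both groups contain (9*p+3*w-8*k), giving (2*p-w)*(9*p+3*w-8*k).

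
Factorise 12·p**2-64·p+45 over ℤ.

(2·p-9)·(6·p-5)

Need a pair with product 12·45 = 540 and sum -64: that's -54 and -10.
Split the middle term: 12·p**2-54·p - 10·p+45 = 6·p·(2·p-9) - 5·(2·p-9).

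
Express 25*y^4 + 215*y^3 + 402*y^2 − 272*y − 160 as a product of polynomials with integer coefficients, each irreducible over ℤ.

(5*y + 2)*(5*y − 4)*(y + 4)*(y + 5)

Trying the rational-root candidates, y = −5 is a root, giving the factor (y + 5) and quotient 25*y^3 + 90*y^2 − 48*y − 32.
Next, y = −2/5 is a root, giving the factor (5*y + 2) and quotient 5*y^2 + 16*y − 16.
The remaining quadratic factors as (y + 4)(5*y − 4).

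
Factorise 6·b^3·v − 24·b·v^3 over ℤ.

6·b·v·(b + 2·v)·(b − 2·v)

Factor out 6·b·v, leaving b^2 − 4·v^2, which is a difference of two squares.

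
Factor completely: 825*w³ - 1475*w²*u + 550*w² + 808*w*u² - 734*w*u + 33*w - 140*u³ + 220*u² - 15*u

(15*w - 14*u + 1)*(5*w - 2*u + 3)*(11*w - 5*u)

Group: 15*w*(55*w² - 47*w*u + 33*w + 10*u² - 15*u) + (-14*u + 1)*(55*w² - 47*w*u + 33*w + 10*u² - 15*u); both groups contain (55*w² - 47*w*u + 33*w + 10*u² - 15*u), so (15*w - 14*u + 1) is a factor with cofactor 55*w² - 47*w*u + 33*w + 10*u² - 15*u.
The cofactor groups again: 55*w² - 47*w*u + 33*w + 10*u² - 15*u = 5*w*(11*w - 5*u) + (-2*u + 3)*(11*w - 5*u); both groups contain (11*w - 5*u), giving (5*w - 2*u + 3)*(11*w - 5*u).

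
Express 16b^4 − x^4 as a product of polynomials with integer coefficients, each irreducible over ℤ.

Write as (4b^2)² − (x^2)², then factor 4b^2 − x^2 once more.

(2b + x)(2b − x)(4b^2 + x^2)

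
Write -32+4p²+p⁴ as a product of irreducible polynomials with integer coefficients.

Substitute u = p² to get a quadratic in u, then factor.
p²+8 is irreducible over ℤ (always positive, so no real roots).
p²-4 is a difference of squares.

(p+2)(p-2)(p²+8)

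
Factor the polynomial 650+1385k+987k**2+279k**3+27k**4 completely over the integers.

Trying the rational-root candidates, k = −5/3 is a root, so (3k+5) is a factor; dividing leaves 9k**3+78k**2+199k+130.
Then k = −1 is a root, giving the factor (k+1) and quotient 9k**2+69k+130.
The remaining quadratic factors as (3k+13)(3k+10).

(3k+10)(3k+13)(3k+5)(k+1)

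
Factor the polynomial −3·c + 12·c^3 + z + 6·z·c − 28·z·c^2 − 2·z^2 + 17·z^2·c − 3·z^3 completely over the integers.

−(3·z − 2·c − 1)·(z − 2·c + 1)·(z − 3·c)

Group: 3·z·(−z^2 + 5·z·c − z − 6·c^2 + 3·c) + (−2·c − 1)·(−z^2 + 5·z·c − z − 6·c^2 + 3·c); both groups contain (−z^2 + 5·z·c − z − 6·c^2 + 3·c), so (3·z − 2·c − 1) is a factor with cofactor −z^2 + 5·z·c − z − 6·c^2 + 3·c.
The cofactor groups again: −z^2 + 5·z·c − z − 6·c^2 + 3·c = −z·(z − 2·c + 1) + 3·c·(z − 2·c + 1); both groups contain (z − 2·c + 1), giving −(z − 3·c)·(z − 2·c + 1).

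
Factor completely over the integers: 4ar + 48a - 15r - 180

Group as (4ar + 48a) + (-15r - 180) = 4a(r + 12) - 15(r + 12).
Both groups share the factor (r + 12).

(4a - 15)(r + 12)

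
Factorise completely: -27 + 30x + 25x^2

Need a pair with product 25·(-27) = -675 and sum 30: that's 45 and -15.
Split the middle term: 25x^2 + 45x - 15x - 27 = 5x(5x + 9) - 3(5x + 9).

(5x + 9)(5x - 3)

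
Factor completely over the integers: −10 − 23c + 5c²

Need a pair with product 5·(−10) = −50 and sum −23: that's −25 and 2.
Split the middle term: 5c² − 25c + 2c − 10 = 5c(c − 5) + 2(c − 5).

(5c + 2)(c − 5)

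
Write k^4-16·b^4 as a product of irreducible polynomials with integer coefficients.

Write as (k^2)² − (4·b^2)², then factor k^2-4·b^2 once more.

(k-2·b)·(k+2·b)·(k^2+4·b^2)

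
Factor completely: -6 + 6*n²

Factor out 6, leaving n² - 1, which is a difference of two squares.

6*(n + 1)*(n - 1)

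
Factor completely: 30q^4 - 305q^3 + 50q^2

5q^2(6q - 1)(q - 10)

Pull out the common factor 5q^2, then factor the remaining trinomial.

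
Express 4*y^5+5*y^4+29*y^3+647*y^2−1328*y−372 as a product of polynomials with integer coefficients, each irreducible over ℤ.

(4*y+1)*(y+6)*(y−2)*(y^2−3*y+31)

Trying the rational-root candidates, y = −1/4 is a root, so (4*y+1) is a factor; dividing leaves y^4+y^3+7*y^2+160*y−372.
Continuing, y = 2 is a root, giving the factor (y−2) and quotient y^3+3*y^2+13*y+186.
Next, y = −6 is a root, so (y+6) is a factor; dividing leaves y^2−3*y+31.
The quadratic y^2−3*y+31 has discriminant −115 < 0 and is irreducible over ℤ.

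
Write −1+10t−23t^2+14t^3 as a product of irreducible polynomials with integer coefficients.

Trying the rational-root candidates, t = 1/7 is a root, so (7t−1) divides it; the quotient is 2t^2−3t+1.
The remaining quadratic factors as (t−1)(2t−1).

(2t−1)(7t−1)(t−1)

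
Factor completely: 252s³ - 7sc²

7s(6s - c)(6s + c)

Every term has a factor of 7s. Then 36s² - c² = (6s)² − (c)².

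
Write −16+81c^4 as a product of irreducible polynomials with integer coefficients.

(3c)⁴ − (2)⁴ = ((3c)² − (2)²)((3c)² + (2)²); the first factor splits again, the second (9c^2+4) is irreducible.

(3c+2)(3c−2)(9c^2+4)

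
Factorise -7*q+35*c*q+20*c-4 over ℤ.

Group as (35*c*q+20*c) + (-7*q-4) = 5*c*(7*q+4) - (7*q+4).
Both groups share the factor (7*q+4).

(5*c-1)*(7*q+4)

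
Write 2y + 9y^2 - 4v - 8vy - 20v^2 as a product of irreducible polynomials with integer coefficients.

Group: -2v(10v + 9y + 2) + y(10v + 9y + 2); both groups contain (10v + 9y + 2).

-(10v + 9y + 2)(2v - y)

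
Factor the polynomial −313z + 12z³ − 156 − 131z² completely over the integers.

Among the possible rational roots, z = −4/3 is a root, so (3z + 4) divides it; the quotient is 4z² − 49z − 39.
The remaining quadratic factors as (4z + 3)(z − 13).

(3z + 4)(4z + 3)(z − 13)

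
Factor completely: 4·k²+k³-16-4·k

Group as (k³-4·k) + (4·k²-16) = k·(k²-4) + 4·(k²-4).
Both groups share the factor (k²-4).

(k+2)·(k+4)·(k-2)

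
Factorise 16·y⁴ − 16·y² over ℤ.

16·y²·(y + 1)·(y − 1)

Pull out the common factor 16·y², leaving y² − 1.
Recognize a difference of squares with the parts y and 1.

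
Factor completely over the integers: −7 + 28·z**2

Every term has a factor of 7. Then 4·z**2 − 1 = (2·z)² − (1)².

7·(2·z + 1)·(2·z − 1)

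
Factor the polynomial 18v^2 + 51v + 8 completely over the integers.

(3v + 8)(6v + 1)

Need a pair with product 18·8 = 144 and sum 51: that's 3 and 48.
Split the middle term: 18v^2 + 3v + 48v + 8 = 3v(6v + 1) + 8(6v + 1).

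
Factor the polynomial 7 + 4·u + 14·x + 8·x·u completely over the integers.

(2·x + 1)·(4·u + 7)

Group as (8·x·u + 14·x) + (4·u + 7) = 2·x·(4·u + 7) + (4·u + 7).
Both groups share the factor (4·u + 7).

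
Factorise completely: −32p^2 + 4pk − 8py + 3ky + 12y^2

−(8p − k − 4y)(4p + 3y)

Group: −4p(8p − k − 4y) − 3y(8p − k − 4y); both groups contain (8p − k − 4y).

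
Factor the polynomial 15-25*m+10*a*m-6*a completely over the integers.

(2*a-5)*(5*m-3)

Group as (10*a*m-6*a) + (-25*m+15) = 2*a*(5*m-3) - 5*(5*m-3).
Both groups share the factor (5*m-3).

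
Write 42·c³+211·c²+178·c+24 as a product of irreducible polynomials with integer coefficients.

Among the possible rational roots, c = -1/6 is a root, so (6·c+1) is a factor; dividing leaves 7·c²+34·c+24.
The remaining quadratic factors as (c+4)(7·c+6).

(6·c+1)·(7·c+6)·(c+4)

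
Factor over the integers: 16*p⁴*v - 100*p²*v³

Factor out 4*p²*v, leaving 4*p² - 25*v², which is a difference of two squares.

4*p²*v*(2*p + 5*v)*(2*p - 5*v)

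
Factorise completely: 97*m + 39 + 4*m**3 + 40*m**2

(2*m + 1)*(2*m + 13)*(m + 3)

Testing divisors of the constant over divisors of the leading coefficient, m = -1/2 is a root, giving the factor (2*m + 1) and quotient 2*m**2 + 19*m + 39.
The remaining quadratic factors as (m + 3)(2*m + 13).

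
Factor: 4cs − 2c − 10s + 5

Group as (4cs − 2c) + (−10s + 5) = 2c(2s − 1) − 5(2s − 1).
Both groups share the factor (2s − 1).

(2c − 5)(2s − 1)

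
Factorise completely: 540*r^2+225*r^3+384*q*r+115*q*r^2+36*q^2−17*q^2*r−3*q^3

Group: q*(−3*q^2+10*q*r+36*q+25*r^2+60*r) + 9*r*(−3*q^2+10*q*r+36*q+25*r^2+60*r); both groups contain (−3*q^2+10*q*r+36*q+25*r^2+60*r), so (q+9*r) is a factor with cofactor −3*q^2+10*q*r+36*q+25*r^2+60*r.
The cofactor groups again: −3*q^2+10*q*r+36*q+25*r^2+60*r = −q*(3*q+5*r) + (5*r+12)*(3*q+5*r); both groups contain (3*q+5*r), giving −(q−5*r−12)*(3*q+5*r).

−(3*q+5*r)*(q+9*r)*(q−5*r−12)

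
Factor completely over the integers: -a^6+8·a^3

-a^3·(a-2)·(a^2+2·a+4)

Pull out the common factor a^3, leaving -a^3+8.
Recognize a difference of cubes with the parts 2 and a.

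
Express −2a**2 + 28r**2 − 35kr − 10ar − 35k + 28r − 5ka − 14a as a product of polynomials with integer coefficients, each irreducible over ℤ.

Group: −5k(a + 7r + 7) + (−2a + 4r)(a + 7r + 7); both groups contain (a + 7r + 7).

−(5k + 2a − 4r)(a + 7r + 7)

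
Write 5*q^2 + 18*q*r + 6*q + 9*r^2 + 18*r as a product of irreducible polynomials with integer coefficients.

(5*q + 3*r + 6)*(q + 3*r)

Group: q*(5*q + 3*r + 6) + 3*r*(5*q + 3*r + 6); both groups contain (5*q + 3*r + 6).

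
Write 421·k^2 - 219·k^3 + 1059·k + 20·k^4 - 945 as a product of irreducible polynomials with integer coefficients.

(4·k - 3)·(5·k + 9)·(k - 5)·(k - 7)

By the rational root theorem, k = -9/5 is a root, so (5·k + 9) is a factor; dividing leaves 4·k^3 - 51·k^2 + 176·k - 105.
Next, k = 3/4 is a root, so (4·k - 3) is a factor; dividing leaves k^2 - 12·k + 35.
The remaining quadratic factors as (k - 5)(k - 7).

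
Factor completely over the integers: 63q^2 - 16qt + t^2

Group: 9q(7q - t) - t(7q - t); both groups contain (7q - t).

(7q - t)(9q - t)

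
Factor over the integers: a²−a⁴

Every term has a factor of a²; factoring it out leaves −a²+1.
Recognize a difference of squares with the parts 1 and a.

−a²*(a+1)*(a−1)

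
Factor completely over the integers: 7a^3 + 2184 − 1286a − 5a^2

Among the possible rational roots, a = 13 is a root, so (a − 13) is a factor; dividing leaves 7a^2 + 86a − 168.
The remaining quadratic factors as (a + 14)(7a − 12).

(7a − 12)(a + 14)(a − 13)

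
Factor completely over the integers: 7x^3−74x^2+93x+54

Testing divisors of the constant over divisors of the leading coefficient, x = −3/7 is a root, so (7x+3) is a factor; dividing leaves x^2−11x+18.
The remaining quadratic factors as (x−2)(x−9).

(7x+3)(x−2)(x−9)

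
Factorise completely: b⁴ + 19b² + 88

(b² + 11)(b² + 8)

Substitute u = b² to get a quadratic in u, then factor.
b² + 8 is irreducible over ℤ (always positive, so no real roots).
b² + 11 is irreducible over ℤ (always positive, so no real roots).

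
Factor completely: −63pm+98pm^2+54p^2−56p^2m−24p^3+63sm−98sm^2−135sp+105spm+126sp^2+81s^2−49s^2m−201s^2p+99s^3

(11s−4p−14m+9)(s−p)(9s−6p+7m)

Group: s(99s^2−102sp−49sm+81s+24p^2+56pm−54p−98m^2+63m) − p(99s^2−102sp−49sm+81s+24p^2+56pm−54p−98m^2+63m); both groups contain (99s^2−102sp−49sm+81s+24p^2+56pm−54p−98m^2+63m), so (s−p) is a factor with cofactor 99s^2−102sp−49sm+81s+24p^2+56pm−54p−98m^2+63m.
The cofactor groups again: 99s^2−102sp−49sm+81s+24p^2+56pm−54p−98m^2+63m = 9s(11s−4p−14m+9) + (−6p+7m)(11s−4p−14m+9); both groups contain (11s−4p−14m+9), giving (9s−6p+7m)(11s−4p−14m+9).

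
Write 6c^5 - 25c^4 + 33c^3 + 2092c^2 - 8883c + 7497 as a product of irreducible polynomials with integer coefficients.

(6c - 7)(c + 7)(c - 3)(c^2 - 7c + 51)

Among the possible rational roots, c = -7 is a root, so (c + 7) divides it; the quotient is 6c^4 - 67c^3 + 502c^2 - 1422c + 1071.
Next, c = 7/6 is a root, so (6c - 7) is a factor; dividing leaves c^3 - 10c^2 + 72c - 153.
Then c = 3 is a root, so (c - 3) is a factor; dividing leaves c^2 - 7c + 51.
The quadratic c^2 - 7c + 51 has discriminant -155 < 0 and is irreducible over ℤ.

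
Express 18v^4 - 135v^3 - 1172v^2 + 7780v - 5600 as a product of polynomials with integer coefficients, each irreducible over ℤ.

Trying the rational-root candidates, v = 5/6 is a root, so (6v - 5) divides it; the quotient is 3v^3 - 20v^2 - 212v + 1120.
Continuing, v = 10 is a root, so (v - 10) is a factor; dividing leaves 3v^2 + 10v - 112.
The remaining quadratic factors as (3v - 14)(v + 8).

(3v - 14)(6v - 5)(v + 8)(v - 10)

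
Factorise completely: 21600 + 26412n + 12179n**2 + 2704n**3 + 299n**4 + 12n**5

(3n + 8)(4n + 9)(n + 12)(n**2 + 8n + 25)

Testing divisors of the constant over divisors of the leading coefficient, n = -9/4 is a root, so (4n + 9) divides it; the quotient is 3n**4 + 68n**3 + 523n**2 + 1868n + 2400.
Next, n = -8/3 is a root, so (3n + 8) divides it; the quotient is n**3 + 20n**2 + 121n + 300.
Then n = -12 is a root, giving the factor (n + 12) and quotient n**2 + 8n + 25.
The quadratic n**2 + 8n + 25 has discriminant -36 < 0 and is irreducible over ℤ.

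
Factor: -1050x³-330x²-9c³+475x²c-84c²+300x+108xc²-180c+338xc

Group: 5x(-210x²-31xc-66x+3c²+28c+60) - 3c(-210x²-31xc-66x+3c²+28c+60); both groups contain (-210x²-31xc-66x+3c²+28c+60), so (5x-3c) is a factor with cofactor -210x²-31xc-66x+3c²+28c+60.
The cofactor groups again: -210x²-31xc-66x+3c²+28c+60 = -14x(15x-c-6) + (-3c-10)(15x-c-6); both groups contain (15x-c-6), giving -(14x+3c+10)(15x-c-6).

-(5x-3c)(15x-c-6)(14x+3c+10)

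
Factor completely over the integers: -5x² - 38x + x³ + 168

Trying the rational-root candidates, x = -6 is a root, so (x + 6) divides it; the quotient is x² - 11x + 28.
The remaining quadratic factors as (x - 4)(x - 7).

(x + 6)(x - 4)(x - 7)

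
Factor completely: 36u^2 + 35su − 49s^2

−(7s + 4u)(7s − 9u)

Group: −7s(7s − 9u) − 4u(7s − 9u); both groups contain (7s − 9u).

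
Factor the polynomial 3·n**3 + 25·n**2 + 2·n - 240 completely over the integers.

Among the possible rational roots, n = -6 is a root, so (n + 6) is a factor; dividing leaves 3·n**2 + 7·n - 40.
The remaining quadratic factors as (n + 5)(3·n - 8).

(3·n - 8)·(n + 5)·(n + 6)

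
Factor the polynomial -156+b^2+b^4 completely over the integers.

(b^2+13)*(b^2-12)

Substitute u = b^2 to get a quadratic in u, then factor.
b^2+13 is irreducible over ℤ (always positive, so no real roots).
b^2-12 is irreducible over ℤ (12 is not a perfect square).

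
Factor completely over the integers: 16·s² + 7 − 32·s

Need a pair with product 16·7 = 112 and sum −32: that's −4 and −28.
Split the middle term: 16·s² − 4·s − 28·s + 7 = 4·s·(4·s − 1) − 7·(4·s − 1).

(4·s − 1)·(4·s − 7)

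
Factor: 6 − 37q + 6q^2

Need a pair with product 6·6 = 36 and sum −37: that's −36 and −1.
Split the middle term: 6q^2 − 36q − q + 6 = 6q(q − 6) − (q − 6).

(6q − 1)(q − 6)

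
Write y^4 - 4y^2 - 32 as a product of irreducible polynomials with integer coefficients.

Substitute u = y^2 to get a quadratic in u, then factor.
y^2 + 4 is irreducible over ℤ (sum of squares).
y^2 - 8 is irreducible over ℤ (8 is not a perfect square).

(y^2 + 4)(y^2 - 8)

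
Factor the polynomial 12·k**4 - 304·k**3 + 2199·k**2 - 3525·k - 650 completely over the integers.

Among the possible rational roots, k = 5/2 is a root, so (2·k - 5) divides it; the quotient is 6·k**3 - 137·k**2 + 757·k + 130.
Then k = 10 is a root, so (k - 10) is a factor; dividing leaves 6·k**2 - 77·k - 13.
The remaining quadratic factors as (6·k + 1)(k - 13).

(2·k - 5)·(6·k + 1)·(k - 10)·(k - 13)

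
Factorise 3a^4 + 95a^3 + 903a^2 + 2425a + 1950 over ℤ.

Trying the rational-root candidates, a = -15 is a root, so (a + 15) is a factor; dividing leaves 3a^3 + 50a^2 + 153a + 130.
Continuing, a = -2 is a root, so (a + 2) divides it; the quotient is 3a^2 + 44a + 65.
The remaining quadratic factors as (3a + 5)(a + 13).

(3a + 5)(a + 13)(a + 15)(a + 2)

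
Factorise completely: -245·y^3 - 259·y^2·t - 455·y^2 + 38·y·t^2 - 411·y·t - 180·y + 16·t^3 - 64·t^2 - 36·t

Group: 5·y·(-49·y^2 - 42·y·t - 91·y + 16·t^2 - 64·t - 36) + t·(-49·y^2 - 42·y·t - 91·y + 16·t^2 - 64·t - 36); both groups contain (-49·y^2 - 42·y·t - 91·y + 16·t^2 - 64·t - 36), so (5·y + t) is a factor with cofactor -49·y^2 - 42·y·t - 91·y + 16·t^2 - 64·t - 36.
The cofactor groups again: -49·y^2 - 42·y·t - 91·y + 16·t^2 - 64·t - 36 = -7·y·(7·y - 2·t + 9) + (-8·t - 4)·(7·y - 2·t + 9); both groups contain (7·y - 2·t + 9), giving -(7·y + 8·t + 4)·(7·y - 2·t + 9).

-(7·y - 2·t + 9)·(7·y + 8·t + 4)·(5·y + t)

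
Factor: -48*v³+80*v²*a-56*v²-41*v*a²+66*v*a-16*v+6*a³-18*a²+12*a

Group: 4*v*(-12*v²+11*v*a-14*v-2*a²+6*a-4) - 3*a*(-12*v²+11*v*a-14*v-2*a²+6*a-4); both groups contain (-12*v²+11*v*a-14*v-2*a²+6*a-4), so (4*v-3*a) is a factor with cofactor -12*v²+11*v*a-14*v-2*a²+6*a-4.
The cofactor groups again: -12*v²+11*v*a-14*v-2*a²+6*a-4 = -4*v*(3*v-2*a+2) + (a-2)*(3*v-2*a+2); both groups contain (3*v-2*a+2), giving -(4*v-a+2)*(3*v-2*a+2).

-(3*v-2*a+2)*(4*v-3*a)*(4*v-a+2)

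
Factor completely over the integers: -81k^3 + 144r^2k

9k(4r - 3k)(4r + 3k)

Every term has a factor of 9k. Then 16r^2 - 9k^2 = (4r)² − (3k)².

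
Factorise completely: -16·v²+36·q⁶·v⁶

Factor out 4·v² first: what remains is 9·q⁶·v⁴-4.
Recognize a difference of squares with the parts 3·q³·v² and 2.

4·v²·(3·q³·v²+2)·(3·q³·v²-2)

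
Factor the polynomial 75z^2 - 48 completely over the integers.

3(5z + 4)(5z - 4)

Factor out 3, leaving 25z^2 - 16, which is a difference of two squares.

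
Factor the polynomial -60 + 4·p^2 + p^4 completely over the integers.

Substitute u = p^2 to get a quadratic in u, then factor.
p^2 - 6 is irreducible over ℤ (6 is not a perfect square).
p^2 + 10 is irreducible over ℤ (always positive, so no real roots).

(p^2 + 10)·(p^2 - 6)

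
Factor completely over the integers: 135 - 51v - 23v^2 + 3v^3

By the rational root theorem, v = 5/3 is a root, giving the factor (3v - 5) and quotient v^2 - 6v - 27.
The remaining quadratic factors as (v + 3)(v - 9).

(3v - 5)(v + 3)(v - 9)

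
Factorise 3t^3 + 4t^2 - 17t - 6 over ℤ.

Trying the rational-root candidates, t = -3 is a root, so (t + 3) divides it; the quotient is 3t^2 - 5t - 2.
The remaining quadratic factors as (3t + 1)(t - 2).

(3t + 1)(t + 3)(t - 2)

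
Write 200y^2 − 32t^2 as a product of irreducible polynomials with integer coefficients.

8(5y − 2t)(5y + 2t)

Pull out the common factor 8; 25y^2 − 4t^2 is a difference of squares.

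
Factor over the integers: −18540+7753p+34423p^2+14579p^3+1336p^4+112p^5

(4p+5)(4p+9)(7p−4)(p^2+9p+103)

By the rational root theorem, p = 4/7 is a root, so (7p−4) is a factor; dividing leaves 16p^4+200p^3+2197p^2+6173p+4635.
Continuing, p = −9/4 is a root, giving the factor (4p+9) and quotient 4p^3+41p^2+457p+515.
Then p = −5/4 is a root, giving the factor (4p+5) and quotient p^2+9p+103.
The quadratic p^2+9p+103 has discriminant −331 < 0 and is irreducible over ℤ.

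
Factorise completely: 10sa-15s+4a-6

Group as (10sa-15s) + (4a-6) = 5s(2a-3) + 2(2a-3).
Both groups share the factor (2a-3).

(2a-3)(5s+2)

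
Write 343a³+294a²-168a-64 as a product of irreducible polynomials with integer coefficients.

By the rational root theorem, a = -2/7 is a root, so (7a+2) is a factor; dividing leaves 49a²+28a-32.
The remaining quadratic factors as (7a+8)(7a-4).

(7a+2)(7a+8)(7a-4)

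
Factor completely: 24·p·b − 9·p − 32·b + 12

(3·p − 4)·(8·b − 3)

Group as (24·p·b − 9·p) + (−32·b + 12) = 3·p·(8·b − 3) − 4·(8·b − 3).
Both groups share the factor (8·b − 3).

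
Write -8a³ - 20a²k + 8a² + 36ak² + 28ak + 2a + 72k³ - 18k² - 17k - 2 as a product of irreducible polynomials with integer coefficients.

-(2a + 3k - 2)(2a + 6k + 1)(2a - 4k - 1)

Group: 2a(-4a² + 2ak + 6a + 12k² - 5k - 2) + (6k + 1)(-4a² + 2ak + 6a + 12k² - 5k - 2); both groups contain (-4a² + 2ak + 6a + 12k² - 5k - 2), so (2a + 6k + 1) is a factor with cofactor -4a² + 2ak + 6a + 12k² - 5k - 2.
The cofactor groups again: -4a² + 2ak + 6a + 12k² - 5k - 2 = -2a(2a - 4k - 1) + (-3k + 2)(2a - 4k - 1); both groups contain (2a - 4k - 1), giving -(2a + 3k - 2)(2a - 4k - 1).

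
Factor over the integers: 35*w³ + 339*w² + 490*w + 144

Trying the rational-root candidates, w = -2/5 is a root, so (5*w + 2) is a factor; dividing leaves 7*w² + 65*w + 72.
The remaining quadratic factors as (w + 8)(7*w + 9).

(5*w + 2)*(7*w + 9)*(w + 8)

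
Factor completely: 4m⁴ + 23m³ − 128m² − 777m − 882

Among the possible rational roots, m = −7/4 is a root, so (4m + 7) is a factor; dividing leaves m³ + 4m² − 39m − 126.
Then m = −7 is a root, so (m + 7) divides it; the quotient is m² − 3m − 18.
The remaining quadratic factors as (m − 6)(m + 3).

(4m + 7)(m + 3)(m + 7)(m − 6)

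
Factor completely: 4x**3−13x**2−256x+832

Testing divisors of the constant over divisors of the leading coefficient, x = −8 is a root, giving the factor (x+8) and quotient 4x**2−45x+104.
The remaining quadratic factors as (x−8)(4x−13).

(4x−13)(x+8)(x−8)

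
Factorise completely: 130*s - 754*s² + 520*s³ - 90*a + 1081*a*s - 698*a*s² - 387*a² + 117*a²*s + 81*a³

(9*a - 10*s + 2)*(9*a - 13*s)*(a + 4*s - 5)

Group: a*(81*a² - 207*a*s + 18*a + 130*s² - 26*s) + (4*s - 5)*(81*a² - 207*a*s + 18*a + 130*s² - 26*s); both groups contain (81*a² - 207*a*s + 18*a + 130*s² - 26*s), so (a + 4*s - 5) is a factor with cofactor 81*a² - 207*a*s + 18*a + 130*s² - 26*s.
The cofactor groups again: 81*a² - 207*a*s + 18*a + 130*s² - 26*s = 9*a*(9*a - 10*s + 2) - 13*s*(9*a - 10*s + 2); both groups contain (9*a - 10*s + 2), giving (9*a - 13*s)*(9*a - 10*s + 2).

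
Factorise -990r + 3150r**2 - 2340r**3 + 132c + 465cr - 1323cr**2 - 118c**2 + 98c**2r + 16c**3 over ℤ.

Group: c(16c**2 - 94cr - 22c - 195r**2 + 165r) + (12r - 6)(16c**2 - 94cr - 22c - 195r**2 + 165r); both groups contain (16c**2 - 94cr - 22c - 195r**2 + 165r), so (c + 12r - 6) is a factor with cofactor 16c**2 - 94cr - 22c - 195r**2 + 165r.
The cofactor groups again: 16c**2 - 94cr - 22c - 195r**2 + 165r = 2c(8c + 13r - 11) - 15r(8c + 13r - 11); both groups contain (8c + 13r - 11), giving (2c - 15r)(8c + 13r - 11).

(2c - 15r)(8c + 13r - 11)(c + 12r - 6)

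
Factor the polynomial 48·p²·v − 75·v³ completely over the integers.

Factor out 3·v, leaving 16·p² − 25·v², which is a difference of two squares.

3·v·(4·p + 5·v)·(4·p − 5·v)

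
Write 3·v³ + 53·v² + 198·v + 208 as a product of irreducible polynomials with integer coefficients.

Testing divisors of the constant over divisors of the leading coefficient, v = −8/3 is a root, giving the factor (3·v + 8) and quotient v² + 15·v + 26.
The remaining quadratic factors as (v + 2)(v + 13).

(3·v + 8)·(v + 13)·(v + 2)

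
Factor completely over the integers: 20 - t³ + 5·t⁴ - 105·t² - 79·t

Trying the rational-root candidates, t = -1 is a root, so (t + 1) is a factor; dividing leaves 5·t³ - 6·t² - 99·t + 20.
Continuing, t = -4 is a root, so (t + 4) is a factor; dividing leaves 5·t² - 26·t + 5.
The remaining quadratic factors as (5·t - 1)(t - 5).

(5·t - 1)·(t + 1)·(t + 4)·(t - 5)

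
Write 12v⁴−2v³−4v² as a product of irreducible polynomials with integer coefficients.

Pull out the common factor 2v², then factor the remaining trinomial.

2v²(2v+1)(3v−2)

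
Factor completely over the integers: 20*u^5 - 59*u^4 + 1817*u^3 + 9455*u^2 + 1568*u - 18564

By the rational root theorem, u = 6/5 is a root, so (5*u - 6) divides it; the quotient is 4*u^4 - 7*u^3 + 355*u^2 + 2317*u + 3094.
Then u = -2 is a root, so (u + 2) divides it; the quotient is 4*u^3 - 15*u^2 + 385*u + 1547.
Next, u = -13/4 is a root, giving the factor (4*u + 13) and quotient u^2 - 7*u + 119.
The quadratic u^2 - 7*u + 119 has discriminant -427 < 0 and is irreducible over ℤ.

(4*u + 13)*(5*u - 6)*(u + 2)*(u^2 - 7*u + 119)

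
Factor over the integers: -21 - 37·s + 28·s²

Need a pair with product 28·(-21) = -588 and sum -37: that's 12 and -49.
Split the middle term: 28·s² + 12·s - 49·s - 21 = 4·s·(7·s + 3) - 7·(7·s + 3).

(4·s - 7)·(7·s + 3)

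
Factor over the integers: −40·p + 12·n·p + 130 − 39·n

Group as (12·n·p − 39·n) + (−40·p + 130) = 3·n·(4·p − 13) − 10·(4·p − 13).
Both groups share the factor (4·p − 13).

(3·n − 10)·(4·p − 13)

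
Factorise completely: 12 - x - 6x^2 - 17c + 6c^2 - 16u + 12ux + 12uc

Group: 3c(4u + 2c - 2x - 3) + (3x - 4)(4u + 2c - 2x - 3); both groups contain (4u + 2c - 2x - 3).

(4u + 2c - 2x - 3)(3c + 3x - 4)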